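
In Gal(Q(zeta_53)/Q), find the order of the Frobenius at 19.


The Frobenius at p in Gal(Q(zeta_n)/Q) = (Z/nZ)* is the class of p, so its order is ord_53(19), the smallest k >= 1 with 19^k = 1 mod 53.
n = 53 = 53, phi(53) = 52; the order divides phi(n).
Divisors of 52: 1, 2, 4, 13, 26, 52
Repeated squaring mod 53: 19^1 = 19, 19^2 = 43, 19^4 = 47, 19^8 = 36, 19^16 = 24, 19^32 = 46
Test divisors in increasing order:
  k=1: 19^1 = 19 mod 53
  k=2: 19^2 = 43 mod 53
  k=4: 19^4 = 47 mod 53
  k=13: 19^13 = 36 * 47 * 19 = 30 mod 53
  k=26: 19^26 = 24 * 36 * 43 = 52 mod 53
  k=52: 19^52 = 46 * 24 * 47 = 1 mod 53  <- first divisor giving 1
Order = 52

52


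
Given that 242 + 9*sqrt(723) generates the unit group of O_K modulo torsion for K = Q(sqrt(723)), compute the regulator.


epsilon = 242 + 9*sqrt(723)
= 483.9979
R = ln(483.9979)
= 6.1821

6.1821


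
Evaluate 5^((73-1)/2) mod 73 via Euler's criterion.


p = 73 is prime and the exponent is (p-1)/2 = 36, so by Euler's criterion 5^36 = (5/73) = +1 or -1 mod 73.
Compute by square-and-multiply:
  36 = 32 + 4 (binary 100100)
  Repeated squaring mod 73: 5^1 = 5, 5^2 = 25, 5^4 = 41, 5^8 = 2, 5^16 = 4, 5^32 = 16
  5^36 = 5^32 * 5^4 = 16 * 41 mod 73
    16 * 41 = 656 = 72 mod 73
  5^36 = 72 mod 73
Result 72 = p - 1 = -1 mod 73: 5 is a quadratic non-residue mod 73. As a residue in [0, p-1] the value is 72.
5^36 mod 73 = 72

72


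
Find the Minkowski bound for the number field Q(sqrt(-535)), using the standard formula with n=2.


d = -535, d mod 4 = 1, so disc(K) = d = -535; |disc(K)| = 535
Imaginary quadratic field, so n = 2, s = r2 = 1, r1 = 0
M = (n!/n^n) * (4/pi)^s * sqrt(|disc(K)|) = (2!/2^2) * (4/pi)^1 * sqrt(535)
= 0.5 * 1.273240 * 23.130067
= 14.7251

14.7251


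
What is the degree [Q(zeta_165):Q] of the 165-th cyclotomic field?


The degree equals Euler's totient phi(165).
165 = 3 * 5 * 11
phi(165) = 80

80


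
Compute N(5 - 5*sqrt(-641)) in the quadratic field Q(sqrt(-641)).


N(a + b*sqrt(d)) = a^2 - d*b^2
= (5)^2 - (-641)*(-5)^2
= 25 + 16025
= 16050

16050


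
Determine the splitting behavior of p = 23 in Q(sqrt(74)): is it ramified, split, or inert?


K = Q(sqrt(74)). Since d mod 4 = 2, disc(K) = 296.
Check p | disc: 296 mod 23 = 20.
p does not divide disc. Compute Legendre symbol (d/p):
5^((23-1)/2) mod 23 = -1
(d/p) = -1, so p is inert: (p) stays prime with e=1, f=2, g=1.
Therefore p is inert.

inert


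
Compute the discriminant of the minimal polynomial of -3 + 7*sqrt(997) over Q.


The element -3 + 7*sqrt(997) has minimal polynomial:
x^2 + 6*x - 48844
Discriminant = (6)^2 - 4*(-48844)
= 36 + 195376
= 195412

195412


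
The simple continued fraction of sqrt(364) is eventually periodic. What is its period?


Run the CF algorithm for sqrt(364).
a_0 = floor(sqrt(364)) = 19; set m_0=0, q_0=1.
Recurrence: m' = q*a - m,  q' = (d - m'^2)/q,  a' = floor((a_0 + m')/q').
  step 1: m=19, q=3, a=12
  step 2: m=17, q=25, a=1
  step 3: m=8, q=12, a=2
  step 4: m=16, q=9, a=3
  step 5: m=11, q=27, a=1
  step 6: m=16, q=4, a=8
  step 7: m=16, q=27, a=1
  step 8: m=11, q=9, a=3
  step 9: m=16, q=12, a=2
  step 10: m=8, q=25, a=1
  step 11: m=17, q=3, a=12
  step 12: m=19, q=1, a=38
a_12 = 2*a_0 = 38, so the period closes here.
sqrt(364) = [19; 12, 1, 2, 3, 1, 8, 1, 3, 2, 1, 12, 38]
Period length = 12

12


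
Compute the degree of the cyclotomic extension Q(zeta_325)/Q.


The degree equals Euler's totient phi(325).
325 = 5^2 * 13
phi(325) = 240

240


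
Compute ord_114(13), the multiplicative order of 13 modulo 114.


We want ord_114(13), the smallest k >= 1 with 13^k = 1 mod 114.
n = 114 = 2 * 3 * 19, phi(114) = 36; the order divides phi(n).
Divisors of 36: 1, 2, 3, 4, 6, 9, 12, 18, 36
Repeated squaring mod 114: 13^1 = 13, 13^2 = 55, 13^4 = 61, 13^8 = 73, 13^16 = 85, 13^32 = 43
Test divisors in increasing order:
  k=1: 13^1 = 13 mod 114
  k=2: 13^2 = 55 mod 114
  k=3: 13^3 = 55 * 13 = 31 mod 114
  k=4: 13^4 = 61 mod 114
  k=6: 13^6 = 61 * 55 = 49 mod 114
  k=9: 13^9 = 73 * 13 = 37 mod 114
  k=12: 13^12 = 73 * 61 = 7 mod 114
  k=18: 13^18 = 85 * 55 = 1 mod 114  <- first divisor giving 1
Order = 18

18


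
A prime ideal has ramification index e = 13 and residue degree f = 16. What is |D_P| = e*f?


|D_P| = e * f
= 13 * 16
= 208

208


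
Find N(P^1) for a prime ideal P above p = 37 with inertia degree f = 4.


N(P^a) = p^(a*f)
= 37^(1*4)
= 37^4
= 1874161

1874161


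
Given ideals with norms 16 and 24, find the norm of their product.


N(IJ) = N(I) * N(J)
= 16 * 24
= 384

384


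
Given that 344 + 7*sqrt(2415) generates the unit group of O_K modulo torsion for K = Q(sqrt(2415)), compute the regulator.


epsilon = 344 + 7*sqrt(2415)
= 687.9985
R = ln(687.9985)
= 6.5338

6.5338


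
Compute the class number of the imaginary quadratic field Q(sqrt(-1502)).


K = Q(sqrt(-1502)). d mod 4 = 2, so D = disc(K) = 4d = -6008
h(K) equals the number of primitive reduced positive-definite forms (a, b, c) = a*x^2 + b*x*y + c*y^2 with b^2 - 4ac = D,
where reduced means |b| <= a <= c, with b >= 0 whenever |b| = a or a = c, and primitive means gcd(a, b, c) = 1.
Reduced forces 3a^2 <= |D| = 6008, so 1 <= a <= 44; b must have the parity of D, and c = (b^2 - D)/(4a) must be an integer >= a.
Enumerate a = 1..44, b in [-a, a]:
  a=1: (1, 0, 1502)  [1]
  a=2: (2, 0, 751)  [1]
  a=3: (3, -2, 501), (3, 2, 501)  [2]
  a=4..5: none
  a=6: (6, -4, 251), (6, 4, 251)  [2]
  a=7..8: none
  a=9: (9, -2, 167), (9, 2, 167)  [2]
  a=10: none
  a=11: (11, -8, 138), (11, 8, 138)  [2]
  a=12..17: none
  a=18: (18, -16, 87), (18, 16, 87)  [2]
  a=19..21: none
  a=22: (22, -8, 69), (22, 8, 69)  [2]
  a=23: (23, -8, 66), (23, 8, 66)  [2]
  a=24..26: none
  a=27: (27, -16, 58), (27, 16, 58)  [2]
  a=28: none
  a=29: (29, -16, 54), (29, 16, 54)  [2]
  a=30..32: none
  a=33: (33, -14, 47), (33, -8, 46), (33, 8, 46), (33, 14, 47)  [4]
  a=34..44: none
Total reduced forms: 1 + 1 + 2 + 2 + 2 + 2 + 2 + 2 + 2 + 2 + 2 + 4 = 24
h = 24

24


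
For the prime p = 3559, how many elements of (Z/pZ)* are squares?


For prime p, the number of non-zero quadratic residues is (p-1)/2.
= (3559-1)/2
= 1779

1779


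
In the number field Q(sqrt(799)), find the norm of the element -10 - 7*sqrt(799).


N(a + b*sqrt(d)) = a^2 - d*b^2
= (-10)^2 - (799)*(-7)^2
= 100 - 39151
= -39051

-39051


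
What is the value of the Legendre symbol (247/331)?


p = 331 is prime, so compute (247/331) with the reciprocity algorithm (Jacobi-symbol steps: pull out 2s via (2/n), flip via reciprocity, reduce):
  reciprocity: (247/331) -> -(331/247)
  reduce: (84/247)
  pull out 2: (2/247) = +1  (since 247 mod 8 = 7)
  pull out 2: (2/247) = +1  (since 247 mod 8 = 7)
  reciprocity: (21/247) -> +(247/21)
  reduce: (16/21)
  pull out 2: (2/21) = -1  (since 21 mod 8 = 5)
  pull out 2: (2/21) = -1  (since 21 mod 8 = 5)
  pull out 2: (2/21) = -1  (since 21 mod 8 = 5)
  pull out 2: (2/21) = -1  (since 21 mod 8 = 5)
  (1/21) = 1
Product of signs = -1
(247/331) = -1

-1


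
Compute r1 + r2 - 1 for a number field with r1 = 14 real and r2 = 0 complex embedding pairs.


By Dirichlet's unit theorem:
rank = r1 + r2 - 1
= 14 + 0 - 1
= 13

13


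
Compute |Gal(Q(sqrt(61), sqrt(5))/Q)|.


The 2 square roots of distinct primes are multiplicatively independent over Q,
so [K:Q] = 2^2 and Gal(K/Q) is isomorphic to (Z/2Z)^2.
|Gal| = 2^2 = 4

4


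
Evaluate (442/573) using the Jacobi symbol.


Compute (442/573) via quadratic reciprocity:
  pull out 2: (2/573) = -1  (since 573 mod 8 = 5)
  reciprocity: (221/573) -> +(573/221)
  reduce: (131/221)
  reciprocity: (131/221) -> +(221/131)
  reduce: (90/131)
  pull out 2: (2/131) = -1  (since 131 mod 8 = 3)
  reciprocity: (45/131) -> +(131/45)
  reduce: (41/45)
  reciprocity: (41/45) -> +(45/41)
  reduce: (4/41)
  pull out 2: (2/41) = +1  (since 41 mod 8 = 1)
  pull out 2: (2/41) = +1  (since 41 mod 8 = 1)
  (1/41) = 1
Product of signs = 1

1


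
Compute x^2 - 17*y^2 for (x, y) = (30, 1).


x^2 - d*y^2
= 30^2 - 17*1^2
= 900 - 17
= 883

883


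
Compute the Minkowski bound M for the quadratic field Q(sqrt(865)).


d = 865, d mod 4 = 1, so disc(K) = d = 865; |disc(K)| = 865
Real quadratic field, so n = 2, s = r2 = 0, r1 = 2
M = (n!/n^n) * (4/pi)^s * sqrt(|disc(K)|) = (2!/2^2) * (4/pi)^0 * sqrt(865)
= 0.5 * 1.000000 * 29.410882
= 14.7054

14.7054


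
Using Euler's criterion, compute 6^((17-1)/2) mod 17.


p = 17 is prime and the exponent is (p-1)/2 = 8, so by Euler's criterion 6^8 = (6/17) = +1 or -1 mod 17.
Compute by square-and-multiply:
  8 = 8 (binary 1000)
  Repeated squaring mod 17: 6^1 = 6, 6^2 = 2, 6^4 = 4, 6^8 = 16
  6^8 = 16 mod 17
Result 16 = p - 1 = -1 mod 17: 6 is a quadratic non-residue mod 17. As a residue in [0, p-1] the value is 16.
6^8 mod 17 = 16

16


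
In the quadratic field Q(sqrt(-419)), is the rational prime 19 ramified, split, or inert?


K = Q(sqrt(-419)). Since d mod 4 = 1, disc(K) = -419.
Check p | disc: -419 mod 19 = 18.
p does not divide disc. Compute Legendre symbol (d/p):
18^((19-1)/2) mod 19 = -1
(d/p) = -1, so p is inert: (p) stays prime with e=1, f=2, g=1.
Therefore p is inert.

inert


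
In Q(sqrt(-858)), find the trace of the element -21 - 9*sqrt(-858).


Tr(a + b*sqrt(d)) = (a + b*sqrt(d)) + (a - b*sqrt(d)) = 2a
= 2 * (-21)
= -42

-42


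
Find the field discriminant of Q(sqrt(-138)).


For K = Q(sqrt(d)) with d squarefree: disc(K) = d if d = 1 mod 4, and disc(K) = 4d if d = 2 or 3 mod 4.
Here d = -138, and d mod 4 = 2.
d = 2 mod 4, not 1 (O_K = Z[sqrt(d)]), so disc(K) = 4d = 4 * (-138) = -552

-552


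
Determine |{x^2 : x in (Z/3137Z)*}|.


For prime p, the number of non-zero quadratic residues is (p-1)/2.
= (3137-1)/2
= 1568

1568


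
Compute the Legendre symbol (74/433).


p = 433 is prime, so compute (74/433) with the reciprocity algorithm (Jacobi-symbol steps: pull out 2s via (2/n), flip via reciprocity, reduce):
  pull out 2: (2/433) = +1  (since 433 mod 8 = 1)
  reciprocity: (37/433) -> +(433/37)
  reduce: (26/37)
  pull out 2: (2/37) = -1  (since 37 mod 8 = 5)
  reciprocity: (13/37) -> +(37/13)
  reduce: (11/13)
  reciprocity: (11/13) -> +(13/11)
  reduce: (2/11)
  pull out 2: (2/11) = -1  (since 11 mod 8 = 3)
  (1/11) = 1
Product of signs = 1
(74/433) = 1

1


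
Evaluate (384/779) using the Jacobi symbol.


Compute (384/779) via quadratic reciprocity:
  pull out 2: (2/779) = -1  (since 779 mod 8 = 3)
  pull out 2: (2/779) = -1  (since 779 mod 8 = 3)
  pull out 2: (2/779) = -1  (since 779 mod 8 = 3)
  pull out 2: (2/779) = -1  (since 779 mod 8 = 3)
  pull out 2: (2/779) = -1  (since 779 mod 8 = 3)
  pull out 2: (2/779) = -1  (since 779 mod 8 = 3)
  pull out 2: (2/779) = -1  (since 779 mod 8 = 3)
  reciprocity: (3/779) -> -(779/3)
  reduce: (2/3)
  pull out 2: (2/3) = -1  (since 3 mod 8 = 3)
  (1/3) = 1
Product of signs = -1

-1


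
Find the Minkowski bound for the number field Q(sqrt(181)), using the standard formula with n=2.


d = 181, d mod 4 = 1, so disc(K) = d = 181; |disc(K)| = 181
Real quadratic field, so n = 2, s = r2 = 0, r1 = 2
M = (n!/n^n) * (4/pi)^s * sqrt(|disc(K)|) = (2!/2^2) * (4/pi)^0 * sqrt(181)
= 0.5 * 1.000000 * 13.453624
= 6.7268

6.7268


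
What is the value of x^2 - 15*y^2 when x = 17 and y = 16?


x^2 - d*y^2
= 17^2 - 15*16^2
= 289 - 3840
= -3551

-3551


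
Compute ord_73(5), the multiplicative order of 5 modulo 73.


We want ord_73(5), the smallest k >= 1 with 5^k = 1 mod 73.
n = 73 = 73, phi(73) = 72; the order divides phi(n).
Divisors of 72: 1, 2, 3, 4, 6, 8, 9, 12, 18, 24, 36, 72
Repeated squaring mod 73: 5^1 = 5, 5^2 = 25, 5^4 = 41, 5^8 = 2, 5^16 = 4, 5^32 = 16, 5^64 = 37
Test divisors in increasing order:
  k=1: 5^1 = 5 mod 73
  k=2: 5^2 = 25 mod 73
  k=3: 5^3 = 25 * 5 = 52 mod 73
  k=4: 5^4 = 41 mod 73
  k=6: 5^6 = 41 * 25 = 3 mod 73
  k=8: 5^8 = 2 mod 73
  k=9: 5^9 = 2 * 5 = 10 mod 73
  k=12: 5^12 = 2 * 41 = 9 mod 73
  k=18: 5^18 = 4 * 25 = 27 mod 73
  k=24: 5^24 = 4 * 2 = 8 mod 73
  k=36: 5^36 = 16 * 41 = 72 mod 73
  k=72: 5^72 = 37 * 2 = 1 mod 73  <- first divisor giving 1
Order = 72

72


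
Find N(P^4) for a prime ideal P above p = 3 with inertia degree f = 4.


N(P^a) = p^(a*f)
= 3^(4*4)
= 3^16
= 43046721

43046721


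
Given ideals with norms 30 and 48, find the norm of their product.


N(IJ) = N(I) * N(J)
= 30 * 48
= 1440

1440


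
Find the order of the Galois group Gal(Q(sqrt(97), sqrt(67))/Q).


The 2 square roots of distinct primes are multiplicatively independent over Q,
so [K:Q] = 2^2 and Gal(K/Q) is isomorphic to (Z/2Z)^2.
|Gal| = 2^2 = 4

4


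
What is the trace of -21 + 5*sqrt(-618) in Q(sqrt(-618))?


Tr(a + b*sqrt(d)) = (a + b*sqrt(d)) + (a - b*sqrt(d)) = 2a
= 2 * (-21)
= -42

-42


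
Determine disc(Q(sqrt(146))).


For K = Q(sqrt(d)) with d squarefree: disc(K) = d if d = 1 mod 4, and disc(K) = 4d if d = 2 or 3 mod 4.
Here d = 146, and d mod 4 = 2.
d = 2 mod 4, not 1 (O_K = Z[sqrt(d)]), so disc(K) = 4d = 4 * (146) = 584

584


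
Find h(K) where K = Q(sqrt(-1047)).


K = Q(sqrt(-1047)). d mod 4 = 1, so D = disc(K) = d = -1047
h(K) equals the number of primitive reduced positive-definite forms (a, b, c) = a*x^2 + b*x*y + c*y^2 with b^2 - 4ac = D,
where reduced means |b| <= a <= c, with b >= 0 whenever |b| = a or a = c, and primitive means gcd(a, b, c) = 1.
Reduced forces 3a^2 <= |D| = 1047, so 1 <= a <= 18; b must have the parity of D, and c = (b^2 - D)/(4a) must be an integer >= a.
Enumerate a = 1..18, b in [-a, a]:
  a=1: (1, 1, 262)  [1]
  a=2: (2, -1, 131), (2, 1, 131)  [2]
  a=3: (3, 3, 88)  [1]
  a=4: (4, -3, 66), (4, 3, 66)  [2]
  a=5: none
  a=6: (6, -3, 44), (6, 3, 44)  [2]
  a=7: none
  a=8: (8, -3, 33), (8, 3, 33)  [2]
  a=9..10: none
  a=11: (11, -3, 24), (11, 3, 24)  [2]
  a=12: (12, -3, 22), (12, 3, 22)  [2]
  a=13..15: none
  a=16: (16, -13, 19), (16, 13, 19)  [2]
  a=17..18: none
Total reduced forms: 1 + 2 + 1 + 2 + 2 + 2 + 2 + 2 + 2 = 16
h = 16

16


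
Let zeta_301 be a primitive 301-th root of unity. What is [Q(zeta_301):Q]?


The degree equals Euler's totient phi(301).
301 = 7 * 43
phi(301) = 252

252


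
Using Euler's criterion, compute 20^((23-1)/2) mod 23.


p = 23 is prime and the exponent is (p-1)/2 = 11, so by Euler's criterion 20^11 = (20/23) = +1 or -1 mod 23.
Compute by square-and-multiply:
  11 = 8 + 2 + 1 (binary 1011)
  Repeated squaring mod 23: 20^1 = 20, 20^2 = 9, 20^4 = 12, 20^8 = 6
  20^11 = 20^8 * 20^2 * 20^1 = 6 * 9 * 20 mod 23
    6 * 9 = 54 = 8 mod 23
    8 * 20 = 160 = 22 mod 23
  20^11 = 22 mod 23
Result 22 = p - 1 = -1 mod 23: 20 is a quadratic non-residue mod 23. As a residue in [0, p-1] the value is 22.
20^11 mod 23 = 22

22


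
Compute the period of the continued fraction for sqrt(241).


Run the CF algorithm for sqrt(241).
a_0 = floor(sqrt(241)) = 15; set m_0=0, q_0=1.
Recurrence: m' = q*a - m,  q' = (d - m'^2)/q,  a' = floor((a_0 + m')/q').
  step 1: m=15, q=16, a=1
  step 2: m=1, q=15, a=1
  step 3: m=14, q=3, a=9
  step 4: m=13, q=24, a=1
  step 5: m=11, q=5, a=5
  step 6: m=14, q=9, a=3
  step 7: m=13, q=8, a=3
  step 8: m=11, q=15, a=1
  step 9: m=4, q=15, a=1
  step 10: m=11, q=8, a=3
  step 11: m=13, q=9, a=3
  step 12: m=14, q=5, a=5
  step 13: m=11, q=24, a=1
  step 14: m=13, q=3, a=9
  step 15: m=14, q=15, a=1
  step 16: m=1, q=16, a=1
  step 17: m=15, q=1, a=30
a_17 = 2*a_0 = 30, so the period closes here.
sqrt(241) = [15; 1, 1, 9, 1, 5, 3, 3, 1, 1, 3, 3, 5, 1, 9, 1, 1, 30]
Period length = 17

17


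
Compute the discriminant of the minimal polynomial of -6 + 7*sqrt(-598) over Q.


The element -6 + 7*sqrt(-598) has minimal polynomial:
x^2 + 12*x + 29338
Discriminant = (12)^2 - 4*(29338)
= 144 - 117352
= -117208

-117208


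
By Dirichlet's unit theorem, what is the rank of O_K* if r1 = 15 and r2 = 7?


By Dirichlet's unit theorem:
rank = r1 + r2 - 1
= 15 + 7 - 1
= 21

21


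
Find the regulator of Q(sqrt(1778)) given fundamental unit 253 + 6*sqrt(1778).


epsilon = 253 + 6*sqrt(1778)
= 505.9980
R = ln(505.9980)
= 6.2265

6.2265


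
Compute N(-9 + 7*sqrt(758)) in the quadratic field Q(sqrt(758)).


N(a + b*sqrt(d)) = a^2 - d*b^2
= (-9)^2 - (758)*(7)^2
= 81 - 37142
= -37061

-37061


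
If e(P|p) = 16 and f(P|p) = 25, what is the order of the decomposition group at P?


|D_P| = e * f
= 16 * 25
= 400

400


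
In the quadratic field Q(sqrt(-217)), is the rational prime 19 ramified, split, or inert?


K = Q(sqrt(-217)). Since d mod 4 = 3, disc(K) = -868.
Check p | disc: -868 mod 19 = 6.
p does not divide disc. Compute Legendre symbol (d/p):
11^((19-1)/2) mod 19 = 1
(d/p) = 1, so p splits: (p) = P*P' with e=1, f=1, g=2.
Therefore p is split.

split


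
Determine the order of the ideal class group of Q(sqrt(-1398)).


K = Q(sqrt(-1398)). d mod 4 = 2, so D = disc(K) = 4d = -5592
h(K) equals the number of primitive reduced positive-definite forms (a, b, c) = a*x^2 + b*x*y + c*y^2 with b^2 - 4ac = D,
where reduced means |b| <= a <= c, with b >= 0 whenever |b| = a or a = c, and primitive means gcd(a, b, c) = 1.
Reduced forces 3a^2 <= |D| = 5592, so 1 <= a <= 43; b must have the parity of D, and c = (b^2 - D)/(4a) must be an integer >= a.
Enumerate a = 1..43, b in [-a, a]:
  a=1: (1, 0, 1398)  [1]
  a=2: (2, 0, 699)  [1]
  a=3: (3, 0, 466)  [1]
  a=4..5: none
  a=6: (6, 0, 233)  [1]
  a=7: (7, -6, 201), (7, 6, 201)  [2]
  a=8..13: none
  a=14: (14, -8, 101), (14, 8, 101)  [2]
  a=15..16: none
  a=17: (17, -16, 86), (17, 16, 86)  [2]
  a=18..20: none
  a=21: (21, -6, 67), (21, 6, 67)  [2]
  a=22..28: none
  a=29: (29, -18, 51), (29, 18, 51)  [2]
  a=30: none
  a=31: (31, -22, 49), (31, 22, 49)  [2]
  a=32..33: none
  a=34: (34, -16, 43), (34, 16, 43)  [2]
  a=35..40: none
  a=41: (41, -36, 42), (41, 36, 42)  [2]
  a=42..43: none
Total reduced forms: 1 + 1 + 1 + 1 + 2 + 2 + 2 + 2 + 2 + 2 + 2 + 2 = 20
h = 20

20


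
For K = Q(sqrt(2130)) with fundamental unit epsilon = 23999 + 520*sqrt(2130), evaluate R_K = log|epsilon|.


epsilon = 23999 + 520*sqrt(2130)
= 47998.0000
R = ln(47998.0000)
= 10.7789

10.7789


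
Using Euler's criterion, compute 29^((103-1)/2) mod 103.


p = 103 is prime and the exponent is (p-1)/2 = 51, so by Euler's criterion 29^51 = (29/103) = +1 or -1 mod 103.
Compute by square-and-multiply:
  51 = 32 + 16 + 2 + 1 (binary 110011)
  Repeated squaring mod 103: 29^1 = 29, 29^2 = 17, 29^4 = 83, 29^8 = 91, 29^16 = 41, 29^32 = 33
  29^51 = 29^32 * 29^16 * 29^2 * 29^1 = 33 * 41 * 17 * 29 mod 103
    33 * 41 = 1353 = 14 mod 103
    14 * 17 = 238 = 32 mod 103
    32 * 29 = 928 = 1 mod 103
  29^51 = 1 mod 103
Result 1: 29 is a quadratic residue mod 103.
29^51 mod 103 = 1

1


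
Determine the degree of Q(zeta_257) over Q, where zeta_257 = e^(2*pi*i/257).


The degree equals Euler's totient phi(257).
257 = 257
phi(257) = 256

256


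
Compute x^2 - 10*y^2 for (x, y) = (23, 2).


x^2 - d*y^2
= 23^2 - 10*2^2
= 529 - 40
= 489

489


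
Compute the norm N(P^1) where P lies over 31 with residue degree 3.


N(P^a) = p^(a*f)
= 31^(1*3)
= 31^3
= 29791

29791


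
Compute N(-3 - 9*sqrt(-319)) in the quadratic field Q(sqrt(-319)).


N(a + b*sqrt(d)) = a^2 - d*b^2
= (-3)^2 - (-319)*(-9)^2
= 9 + 25839
= 25848

25848


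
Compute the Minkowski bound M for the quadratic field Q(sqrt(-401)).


d = -401, d mod 4 = 3, so disc(K) = 4d = -1604; |disc(K)| = 1604
Imaginary quadratic field, so n = 2, s = r2 = 1, r1 = 0
M = (n!/n^n) * (4/pi)^s * sqrt(|disc(K)|) = (2!/2^2) * (4/pi)^1 * sqrt(1604)
= 0.5 * 1.273240 * 40.049969
= 25.4966

25.4966


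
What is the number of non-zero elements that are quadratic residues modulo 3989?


For prime p, the number of non-zero quadratic residues is (p-1)/2.
= (3989-1)/2
= 1994

1994


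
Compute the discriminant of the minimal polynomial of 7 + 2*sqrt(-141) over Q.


The element 7 + 2*sqrt(-141) has minimal polynomial:
x^2 - 14*x + 613
Discriminant = (-14)^2 - 4*(613)
= 196 - 2452
= -2256

-2256


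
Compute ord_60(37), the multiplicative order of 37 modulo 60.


We want ord_60(37), the smallest k >= 1 with 37^k = 1 mod 60.
n = 60 = 2^2 * 3 * 5, phi(60) = 16; the order divides phi(n).
Divisors of 16: 1, 2, 4, 8, 16
Repeated squaring mod 60: 37^1 = 37, 37^2 = 49, 37^4 = 1, 37^8 = 1, 37^16 = 1
Test divisors in increasing order:
  k=1: 37^1 = 37 mod 60
  k=2: 37^2 = 49 mod 60
  k=4: 37^4 = 1 mod 60  <- first divisor giving 1
Order = 4

4


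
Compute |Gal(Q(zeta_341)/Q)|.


|Gal(Q(zeta_341)/Q)| = phi(341)
= 300

300


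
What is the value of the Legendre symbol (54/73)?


p = 73 is prime, so compute (54/73) with the reciprocity algorithm (Jacobi-symbol steps: pull out 2s via (2/n), flip via reciprocity, reduce):
  pull out 2: (2/73) = +1  (since 73 mod 8 = 1)
  reciprocity: (27/73) -> +(73/27)
  reduce: (19/27)
  reciprocity: (19/27) -> -(27/19)
  reduce: (8/19)
  pull out 2: (2/19) = -1  (since 19 mod 8 = 3)
  pull out 2: (2/19) = -1  (since 19 mod 8 = 3)
  pull out 2: (2/19) = -1  (since 19 mod 8 = 3)
  (1/19) = 1
Product of signs = 1
(54/73) = 1

1


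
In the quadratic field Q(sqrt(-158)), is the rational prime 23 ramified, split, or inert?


K = Q(sqrt(-158)). Since d mod 4 = 2, disc(K) = -632.
Check p | disc: -632 mod 23 = 12.
p does not divide disc. Compute Legendre symbol (d/p):
3^((23-1)/2) mod 23 = 1
(d/p) = 1, so p splits: (p) = P*P' with e=1, f=1, g=2.
Therefore p is split.

split


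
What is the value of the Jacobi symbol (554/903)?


Compute (554/903) via quadratic reciprocity:
  pull out 2: (2/903) = +1  (since 903 mod 8 = 7)
  reciprocity: (277/903) -> +(903/277)
  reduce: (72/277)
  pull out 2: (2/277) = -1  (since 277 mod 8 = 5)
  pull out 2: (2/277) = -1  (since 277 mod 8 = 5)
  pull out 2: (2/277) = -1  (since 277 mod 8 = 5)
  reciprocity: (9/277) -> +(277/9)
  reduce: (7/9)
  reciprocity: (7/9) -> +(9/7)
  reduce: (2/7)
  pull out 2: (2/7) = +1  (since 7 mod 8 = 7)
  (1/7) = 1
Product of signs = -1

-1


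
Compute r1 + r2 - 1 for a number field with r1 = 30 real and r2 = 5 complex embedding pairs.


By Dirichlet's unit theorem:
rank = r1 + r2 - 1
= 30 + 5 - 1
= 34

34


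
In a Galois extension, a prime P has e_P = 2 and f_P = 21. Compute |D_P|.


|D_P| = e * f
= 2 * 21
= 42

42


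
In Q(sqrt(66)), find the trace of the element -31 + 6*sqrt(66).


Tr(a + b*sqrt(d)) = (a + b*sqrt(d)) + (a - b*sqrt(d)) = 2a
= 2 * (-31)
= -62

-62


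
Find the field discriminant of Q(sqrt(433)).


For K = Q(sqrt(d)) with d squarefree: disc(K) = d if d = 1 mod 4, and disc(K) = 4d if d = 2 or 3 mod 4.
Here d = 433, and d mod 4 = 1.
d = 1 mod 4 (O_K = Z[(1+sqrt(d))/2]), so disc(K) = d = 433

433


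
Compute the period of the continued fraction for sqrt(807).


Run the CF algorithm for sqrt(807).
a_0 = floor(sqrt(807)) = 28; set m_0=0, q_0=1.
Recurrence: m' = q*a - m,  q' = (d - m'^2)/q,  a' = floor((a_0 + m')/q').
  step 1: m=28, q=23, a=2
  step 2: m=18, q=21, a=2
  step 3: m=24, q=11, a=4
  step 4: m=20, q=37, a=1
  step 5: m=17, q=14, a=3
  step 6: m=25, q=13, a=4
  step 7: m=27, q=6, a=9
  step 8: m=27, q=13, a=4
  step 9: m=25, q=14, a=3
  step 10: m=17, q=37, a=1
  step 11: m=20, q=11, a=4
  step 12: m=24, q=21, a=2
  step 13: m=18, q=23, a=2
  step 14: m=28, q=1, a=56
a_14 = 2*a_0 = 56, so the period closes here.
sqrt(807) = [28; 2, 2, 4, 1, 3, 4, 9, 4, 3, 1, 4, 2, 2, 56]
Period length = 14

14


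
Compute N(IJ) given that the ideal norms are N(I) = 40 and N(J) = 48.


N(IJ) = N(I) * N(J)
= 40 * 48
= 1920

1920


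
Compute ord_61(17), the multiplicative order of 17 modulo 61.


We want ord_61(17), the smallest k >= 1 with 17^k = 1 mod 61.
n = 61 = 61, phi(61) = 60; the order divides phi(n).
Divisors of 60: 1, 2, 3, 4, 5, 6, 10, 12, 15, 20, 30, 60
Repeated squaring mod 61: 17^1 = 17, 17^2 = 45, 17^4 = 12, 17^8 = 22, 17^16 = 57, 17^32 = 16
Test divisors in increasing order:
  k=1: 17^1 = 17 mod 61
  k=2: 17^2 = 45 mod 61
  k=3: 17^3 = 45 * 17 = 33 mod 61
  k=4: 17^4 = 12 mod 61
  k=5: 17^5 = 12 * 17 = 21 mod 61
  k=6: 17^6 = 12 * 45 = 52 mod 61
  k=10: 17^10 = 22 * 45 = 14 mod 61
  k=12: 17^12 = 22 * 12 = 20 mod 61
  k=15: 17^15 = 22 * 12 * 45 * 17 = 50 mod 61
  k=20: 17^20 = 57 * 12 = 13 mod 61
  k=30: 17^30 = 57 * 22 * 12 * 45 = 60 mod 61
  k=60: 17^60 = 16 * 57 * 22 * 12 = 1 mod 61  <- first divisor giving 1
Order = 60

60


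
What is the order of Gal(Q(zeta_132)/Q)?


|Gal(Q(zeta_132)/Q)| = phi(132)
= 40

40


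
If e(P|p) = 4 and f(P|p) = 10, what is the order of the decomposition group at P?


|D_P| = e * f
= 4 * 10
= 40

40


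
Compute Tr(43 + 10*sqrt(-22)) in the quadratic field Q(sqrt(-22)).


Tr(a + b*sqrt(d)) = (a + b*sqrt(d)) + (a - b*sqrt(d)) = 2a
= 2 * (43)
= 86

86


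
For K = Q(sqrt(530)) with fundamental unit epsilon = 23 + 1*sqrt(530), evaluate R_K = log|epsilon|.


epsilon = 23 + 1*sqrt(530)
= 46.0217
R = ln(46.0217)
= 3.8291

3.8291


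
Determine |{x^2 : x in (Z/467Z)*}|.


For prime p, the number of non-zero quadratic residues is (p-1)/2.
= (467-1)/2
= 233

233


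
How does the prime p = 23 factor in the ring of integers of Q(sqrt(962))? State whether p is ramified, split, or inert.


K = Q(sqrt(962)). Since d mod 4 = 2, disc(K) = 3848.
Check p | disc: 3848 mod 23 = 7.
p does not divide disc. Compute Legendre symbol (d/p):
19^((23-1)/2) mod 23 = -1
(d/p) = -1, so p is inert: (p) stays prime with e=1, f=2, g=1.
Therefore p is inert.

inert


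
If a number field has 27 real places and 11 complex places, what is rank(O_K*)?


By Dirichlet's unit theorem:
rank = r1 + r2 - 1
= 27 + 11 - 1
= 37

37


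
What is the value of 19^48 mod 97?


p = 97 is prime and the exponent is (p-1)/2 = 48, so by Euler's criterion 19^48 = (19/97) = +1 or -1 mod 97.
Compute by square-and-multiply:
  48 = 32 + 16 (binary 110000)
  Repeated squaring mod 97: 19^1 = 19, 19^2 = 70, 19^4 = 50, 19^8 = 75, 19^16 = 96, 19^32 = 1
  19^48 = 19^32 * 19^16 = 1 * 96 mod 97
    1 * 96 = 96 = 96 mod 97
  19^48 = 96 mod 97
Result 96 = p - 1 = -1 mod 97: 19 is a quadratic non-residue mod 97. As a residue in [0, p-1] the value is 96.
19^48 mod 97 = 96

96


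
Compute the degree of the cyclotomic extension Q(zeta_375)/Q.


The degree equals Euler's totient phi(375).
375 = 3 * 5^3
phi(375) = 200

200


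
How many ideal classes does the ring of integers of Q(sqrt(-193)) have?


K = Q(sqrt(-193)). d mod 4 = 3, so D = disc(K) = 4d = -772
h(K) equals the number of primitive reduced positive-definite forms (a, b, c) = a*x^2 + b*x*y + c*y^2 with b^2 - 4ac = D,
where reduced means |b| <= a <= c, with b >= 0 whenever |b| = a or a = c, and primitive means gcd(a, b, c) = 1.
Reduced forces 3a^2 <= |D| = 772, so 1 <= a <= 16; b must have the parity of D, and c = (b^2 - D)/(4a) must be an integer >= a.
Enumerate a = 1..16, b in [-a, a]:
  a=1: (1, 0, 193)  [1]
  a=2: (2, 2, 97)  [1]
  a=3..10: none
  a=11: (11, -8, 19), (11, 8, 19)  [2]
  a=12..16: none
Total reduced forms: 1 + 1 + 2 = 4
h = 4

4


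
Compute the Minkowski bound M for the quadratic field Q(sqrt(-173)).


d = -173, d mod 4 = 3, so disc(K) = 4d = -692; |disc(K)| = 692
Imaginary quadratic field, so n = 2, s = r2 = 1, r1 = 0
M = (n!/n^n) * (4/pi)^s * sqrt(|disc(K)|) = (2!/2^2) * (4/pi)^1 * sqrt(692)
= 0.5 * 1.273240 * 26.305893
= 16.7469

16.7469


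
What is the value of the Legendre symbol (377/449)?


p = 449 is prime, so compute (377/449) with the reciprocity algorithm (Jacobi-symbol steps: pull out 2s via (2/n), flip via reciprocity, reduce):
  reciprocity: (377/449) -> +(449/377)
  reduce: (72/377)
  pull out 2: (2/377) = +1  (since 377 mod 8 = 1)
  pull out 2: (2/377) = +1  (since 377 mod 8 = 1)
  pull out 2: (2/377) = +1  (since 377 mod 8 = 1)
  reciprocity: (9/377) -> +(377/9)
  reduce: (8/9)
  pull out 2: (2/9) = +1  (since 9 mod 8 = 1)
  pull out 2: (2/9) = +1  (since 9 mod 8 = 1)
  pull out 2: (2/9) = +1  (since 9 mod 8 = 1)
  (1/9) = 1
Product of signs = 1
(377/449) = 1

1


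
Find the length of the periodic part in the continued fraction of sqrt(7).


Run the CF algorithm for sqrt(7).
a_0 = floor(sqrt(7)) = 2; set m_0=0, q_0=1.
Recurrence: m' = q*a - m,  q' = (d - m'^2)/q,  a' = floor((a_0 + m')/q').
  step 1: m=2, q=3, a=1
  step 2: m=1, q=2, a=1
  step 3: m=1, q=3, a=1
  step 4: m=2, q=1, a=4
a_4 = 2*a_0 = 4, so the period closes here.
sqrt(7) = [2; 1, 1, 1, 4]
Period length = 4

4


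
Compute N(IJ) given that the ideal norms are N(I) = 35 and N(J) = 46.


N(IJ) = N(I) * N(J)
= 35 * 46
= 1610

1610


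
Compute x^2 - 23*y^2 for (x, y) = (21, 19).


x^2 - d*y^2
= 21^2 - 23*19^2
= 441 - 8303
= -7862

-7862


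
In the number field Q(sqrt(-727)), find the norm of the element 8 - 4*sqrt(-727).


N(a + b*sqrt(d)) = a^2 - d*b^2
= (8)^2 - (-727)*(-4)^2
= 64 + 11632
= 11696

11696


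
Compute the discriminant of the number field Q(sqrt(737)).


For K = Q(sqrt(d)) with d squarefree: disc(K) = d if d = 1 mod 4, and disc(K) = 4d if d = 2 or 3 mod 4.
Here d = 737, and d mod 4 = 1.
d = 1 mod 4 (O_K = Z[(1+sqrt(d))/2]), so disc(K) = d = 737

737


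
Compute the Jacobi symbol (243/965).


Compute (243/965) via quadratic reciprocity:
  reciprocity: (243/965) -> +(965/243)
  reduce: (236/243)
  pull out 2: (2/243) = -1  (since 243 mod 8 = 3)
  pull out 2: (2/243) = -1  (since 243 mod 8 = 3)
  reciprocity: (59/243) -> -(243/59)
  reduce: (7/59)
  reciprocity: (7/59) -> -(59/7)
  reduce: (3/7)
  reciprocity: (3/7) -> -(7/3)
  reduce: (1/3)
  (1/3) = 1
Product of signs = -1

-1


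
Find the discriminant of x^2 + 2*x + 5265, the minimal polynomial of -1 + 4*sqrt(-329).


The element -1 + 4*sqrt(-329) has minimal polynomial:
x^2 + 2*x + 5265
Discriminant = (2)^2 - 4*(5265)
= 4 - 21060
= -21056

-21056


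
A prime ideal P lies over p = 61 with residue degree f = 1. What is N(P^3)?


N(P^a) = p^(a*f)
= 61^(3*1)
= 61^3
= 226981

226981


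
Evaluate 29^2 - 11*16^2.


x^2 - d*y^2
= 29^2 - 11*16^2
= 841 - 2816
= -1975

-1975


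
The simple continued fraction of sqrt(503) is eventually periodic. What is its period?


Run the CF algorithm for sqrt(503).
a_0 = floor(sqrt(503)) = 22; set m_0=0, q_0=1.
Recurrence: m' = q*a - m,  q' = (d - m'^2)/q,  a' = floor((a_0 + m')/q').
  step 1: m=22, q=19, a=2
  step 2: m=16, q=13, a=2
  step 3: m=10, q=31, a=1
  step 4: m=21, q=2, a=21
  step 5: m=21, q=31, a=1
  step 6: m=10, q=13, a=2
  step 7: m=16, q=19, a=2
  step 8: m=22, q=1, a=44
a_8 = 2*a_0 = 44, so the period closes here.
sqrt(503) = [22; 2, 2, 1, 21, 1, 2, 2, 44]
Period length = 8

8


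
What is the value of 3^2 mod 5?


p = 5 is prime and the exponent is (p-1)/2 = 2, so by Euler's criterion 3^2 = (3/5) = +1 or -1 mod 5.
Compute by square-and-multiply:
  2 = 2 (binary 10)
  Repeated squaring mod 5: 3^1 = 3, 3^2 = 4
  3^2 = 4 mod 5
Result 4 = p - 1 = -1 mod 5: 3 is a quadratic non-residue mod 5. As a residue in [0, p-1] the value is 4.
3^2 mod 5 = 4

4


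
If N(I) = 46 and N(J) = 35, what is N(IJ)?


N(IJ) = N(I) * N(J)
= 46 * 35
= 1610

1610


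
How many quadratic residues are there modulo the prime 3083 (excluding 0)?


For prime p, the number of non-zero quadratic residues is (p-1)/2.
= (3083-1)/2
= 1541

1541


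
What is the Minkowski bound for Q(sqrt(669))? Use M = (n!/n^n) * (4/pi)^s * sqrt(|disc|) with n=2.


d = 669, d mod 4 = 1, so disc(K) = d = 669; |disc(K)| = 669
Real quadratic field, so n = 2, s = r2 = 0, r1 = 2
M = (n!/n^n) * (4/pi)^s * sqrt(|disc(K)|) = (2!/2^2) * (4/pi)^0 * sqrt(669)
= 0.5 * 1.000000 * 25.865034
= 12.9325

12.9325


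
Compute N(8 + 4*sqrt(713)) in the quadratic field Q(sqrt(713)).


N(a + b*sqrt(d)) = a^2 - d*b^2
= (8)^2 - (713)*(4)^2
= 64 - 11408
= -11344

-11344


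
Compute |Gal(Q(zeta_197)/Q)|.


|Gal(Q(zeta_197)/Q)| = phi(197)
= 196

196


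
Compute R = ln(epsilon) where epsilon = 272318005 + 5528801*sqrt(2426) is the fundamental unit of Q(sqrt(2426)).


epsilon = 272318005 + 5528801*sqrt(2426)
= 5.4464e+08
R = ln(5.4464e+08)
= 20.1156

20.1156


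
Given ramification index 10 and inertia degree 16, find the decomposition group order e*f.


|D_P| = e * f
= 10 * 16
= 160

160


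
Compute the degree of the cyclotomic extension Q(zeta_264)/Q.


The degree equals Euler's totient phi(264).
264 = 2^3 * 3 * 11
phi(264) = 80

80


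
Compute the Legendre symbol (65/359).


p = 359 is prime, so compute (65/359) with the reciprocity algorithm (Jacobi-symbol steps: pull out 2s via (2/n), flip via reciprocity, reduce):
  reciprocity: (65/359) -> +(359/65)
  reduce: (34/65)
  pull out 2: (2/65) = +1  (since 65 mod 8 = 1)
  reciprocity: (17/65) -> +(65/17)
  reduce: (14/17)
  pull out 2: (2/17) = +1  (since 17 mod 8 = 1)
  reciprocity: (7/17) -> +(17/7)
  reduce: (3/7)
  reciprocity: (3/7) -> -(7/3)
  reduce: (1/3)
  (1/3) = 1
Product of signs = -1
(65/359) = -1

-1


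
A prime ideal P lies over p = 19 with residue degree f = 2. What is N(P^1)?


N(P^a) = p^(a*f)
= 19^(1*2)
= 19^2
= 361

361


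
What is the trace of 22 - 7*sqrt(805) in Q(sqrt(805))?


Tr(a + b*sqrt(d)) = (a + b*sqrt(d)) + (a - b*sqrt(d)) = 2a
= 2 * (22)
= 44

44


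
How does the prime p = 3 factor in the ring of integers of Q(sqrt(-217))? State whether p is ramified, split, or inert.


K = Q(sqrt(-217)). Since d mod 4 = 3, disc(K) = -868.
Check p | disc: -868 mod 3 = 2.
p does not divide disc. Compute Legendre symbol (d/p):
2^((3-1)/2) mod 3 = -1
(d/p) = -1, so p is inert: (p) stays prime with e=1, f=2, g=1.
Therefore p is inert.

inert


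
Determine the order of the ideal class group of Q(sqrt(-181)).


K = Q(sqrt(-181)). d mod 4 = 3, so D = disc(K) = 4d = -724
h(K) equals the number of primitive reduced positive-definite forms (a, b, c) = a*x^2 + b*x*y + c*y^2 with b^2 - 4ac = D,
where reduced means |b| <= a <= c, with b >= 0 whenever |b| = a or a = c, and primitive means gcd(a, b, c) = 1.
Reduced forces 3a^2 <= |D| = 724, so 1 <= a <= 15; b must have the parity of D, and c = (b^2 - D)/(4a) must be an integer >= a.
Enumerate a = 1..15, b in [-a, a]:
  a=1: (1, 0, 181)  [1]
  a=2: (2, 2, 91)  [1]
  a=3..4: none
  a=5: (5, -4, 37), (5, 4, 37)  [2]
  a=6: none
  a=7: (7, -2, 26), (7, 2, 26)  [2]
  a=8..9: none
  a=10: (10, -6, 19), (10, 6, 19)  [2]
  a=11..12: none
  a=13: (13, -2, 14), (13, 2, 14)  [2]
  a=14..15: none
Total reduced forms: 1 + 1 + 2 + 2 + 2 + 2 = 10
h = 10

10


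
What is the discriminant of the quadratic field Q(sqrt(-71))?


For K = Q(sqrt(d)) with d squarefree: disc(K) = d if d = 1 mod 4, and disc(K) = 4d if d = 2 or 3 mod 4.
Here d = -71, and d mod 4 = 1.
d = 1 mod 4 (O_K = Z[(1+sqrt(d))/2]), so disc(K) = d = -71

-71


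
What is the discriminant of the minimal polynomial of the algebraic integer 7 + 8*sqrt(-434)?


The element 7 + 8*sqrt(-434) has minimal polynomial:
x^2 - 14*x + 27825
Discriminant = (-14)^2 - 4*(27825)
= 196 - 111300
= -111104

-111104


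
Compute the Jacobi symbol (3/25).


Compute (3/25) via quadratic reciprocity:
  reciprocity: (3/25) -> +(25/3)
  reduce: (1/3)
  (1/3) = 1
Product of signs = 1

1


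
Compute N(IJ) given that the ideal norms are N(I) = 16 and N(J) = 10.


N(IJ) = N(I) * N(J)
= 16 * 10
= 160

160


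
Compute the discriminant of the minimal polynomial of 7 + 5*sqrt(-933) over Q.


The element 7 + 5*sqrt(-933) has minimal polynomial:
x^2 - 14*x + 23374
Discriminant = (-14)^2 - 4*(23374)
= 196 - 93496
= -93300

-93300


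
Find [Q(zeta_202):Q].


The degree equals Euler's totient phi(202).
202 = 2 * 101
phi(202) = 100

100


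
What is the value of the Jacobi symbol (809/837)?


Compute (809/837) via quadratic reciprocity:
  reciprocity: (809/837) -> +(837/809)
  reduce: (28/809)
  pull out 2: (2/809) = +1  (since 809 mod 8 = 1)
  pull out 2: (2/809) = +1  (since 809 mod 8 = 1)
  reciprocity: (7/809) -> +(809/7)
  reduce: (4/7)
  pull out 2: (2/7) = +1  (since 7 mod 8 = 7)
  pull out 2: (2/7) = +1  (since 7 mod 8 = 7)
  (1/7) = 1
Product of signs = 1

1


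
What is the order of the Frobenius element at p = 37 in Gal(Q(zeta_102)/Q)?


The Frobenius at p in Gal(Q(zeta_n)/Q) = (Z/nZ)* is the class of p, so its order is ord_102(37), the smallest k >= 1 with 37^k = 1 mod 102.
n = 102 = 2 * 3 * 17, phi(102) = 32; the order divides phi(n).
Divisors of 32: 1, 2, 4, 8, 16, 32
Repeated squaring mod 102: 37^1 = 37, 37^2 = 43, 37^4 = 13, 37^8 = 67, 37^16 = 1, 37^32 = 1
Test divisors in increasing order:
  k=1: 37^1 = 37 mod 102
  k=2: 37^2 = 43 mod 102
  k=4: 37^4 = 13 mod 102
  k=8: 37^8 = 67 mod 102
  k=16: 37^16 = 1 mod 102  <- first divisor giving 1
Order = 16

16


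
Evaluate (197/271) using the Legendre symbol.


p = 271 is prime, so compute (197/271) with the reciprocity algorithm (Jacobi-symbol steps: pull out 2s via (2/n), flip via reciprocity, reduce):
  reciprocity: (197/271) -> +(271/197)
  reduce: (74/197)
  pull out 2: (2/197) = -1  (since 197 mod 8 = 5)
  reciprocity: (37/197) -> +(197/37)
  reduce: (12/37)
  pull out 2: (2/37) = -1  (since 37 mod 8 = 5)
  pull out 2: (2/37) = -1  (since 37 mod 8 = 5)
  reciprocity: (3/37) -> +(37/3)
  reduce: (1/3)
  (1/3) = 1
Product of signs = -1
(197/271) = -1

-1


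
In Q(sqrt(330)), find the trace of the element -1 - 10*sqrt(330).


Tr(a + b*sqrt(d)) = (a + b*sqrt(d)) + (a - b*sqrt(d)) = 2a
= 2 * (-1)
= -2

-2


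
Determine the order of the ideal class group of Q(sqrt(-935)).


K = Q(sqrt(-935)). d mod 4 = 1, so D = disc(K) = d = -935
h(K) equals the number of primitive reduced positive-definite forms (a, b, c) = a*x^2 + b*x*y + c*y^2 with b^2 - 4ac = D,
where reduced means |b| <= a <= c, with b >= 0 whenever |b| = a or a = c, and primitive means gcd(a, b, c) = 1.
Reduced forces 3a^2 <= |D| = 935, so 1 <= a <= 17; b must have the parity of D, and c = (b^2 - D)/(4a) must be an integer >= a.
Enumerate a = 1..17, b in [-a, a]:
  a=1: (1, 1, 234)  [1]
  a=2: (2, -1, 117), (2, 1, 117)  [2]
  a=3: (3, -1, 78), (3, 1, 78)  [2]
  a=4: (4, -3, 59), (4, 3, 59)  [2]
  a=5: (5, 5, 48)  [1]
  a=6: (6, -5, 40), (6, -1, 39), (6, 1, 39), (6, 5, 40)  [4]
  a=7: none
  a=8: (8, -5, 30), (8, 5, 30)  [2]
  a=9: (9, -1, 26), (9, 1, 26)  [2]
  a=10: (10, -5, 24), (10, 5, 24)  [2]
  a=11: (11, 11, 24)  [1]
  a=12: (12, -11, 22), (12, -5, 20), (12, 5, 20), (12, 11, 22)  [4]
  a=13: (13, -1, 18), (13, 1, 18)  [2]
  a=14: none
  a=15: (15, -5, 16), (15, 5, 16)  [2]
  a=16: none
  a=17: (17, 17, 18)  [1]
Total reduced forms: 1 + 2 + 2 + 2 + 1 + 4 + 2 + 2 + 2 + 1 + 4 + 2 + 2 + 1 = 28
h = 28

28


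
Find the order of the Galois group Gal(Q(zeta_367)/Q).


|Gal(Q(zeta_367)/Q)| = phi(367)
= 366

366


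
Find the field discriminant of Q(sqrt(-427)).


For K = Q(sqrt(d)) with d squarefree: disc(K) = d if d = 1 mod 4, and disc(K) = 4d if d = 2 or 3 mod 4.
Here d = -427, and d mod 4 = 1.
d = 1 mod 4 (O_K = Z[(1+sqrt(d))/2]), so disc(K) = d = -427

-427


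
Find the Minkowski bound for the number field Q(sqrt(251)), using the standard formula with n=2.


d = 251, d mod 4 = 3, so disc(K) = 4d = 1004; |disc(K)| = 1004
Real quadratic field, so n = 2, s = r2 = 0, r1 = 2
M = (n!/n^n) * (4/pi)^s * sqrt(|disc(K)|) = (2!/2^2) * (4/pi)^0 * sqrt(1004)
= 0.5 * 1.000000 * 31.685959
= 15.8430

15.8430


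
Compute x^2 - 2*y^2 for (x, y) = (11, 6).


x^2 - d*y^2
= 11^2 - 2*6^2
= 121 - 72
= 49

49


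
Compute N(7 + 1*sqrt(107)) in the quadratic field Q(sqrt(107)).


N(a + b*sqrt(d)) = a^2 - d*b^2
= (7)^2 - (107)*(1)^2
= 49 - 107
= -58

-58


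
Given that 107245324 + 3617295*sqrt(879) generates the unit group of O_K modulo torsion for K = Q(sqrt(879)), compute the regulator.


epsilon = 107245324 + 3617295*sqrt(879)
= 2.1449e+08
R = ln(2.1449e+08)
= 19.1838

19.1838


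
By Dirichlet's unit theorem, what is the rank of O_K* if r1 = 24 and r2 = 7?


By Dirichlet's unit theorem:
rank = r1 + r2 - 1
= 24 + 7 - 1
= 30

30


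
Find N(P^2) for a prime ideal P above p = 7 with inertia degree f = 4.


N(P^a) = p^(a*f)
= 7^(2*4)
= 7^8
= 5764801

5764801
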